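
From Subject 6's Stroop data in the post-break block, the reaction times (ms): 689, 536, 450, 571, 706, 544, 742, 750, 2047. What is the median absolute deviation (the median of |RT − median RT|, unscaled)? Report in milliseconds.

Sorted: 450, 536, 544, 571, 689, 706, 742, 750, 2047 → median = 689
|x − 689|: 0, 153, 239, 118, 17, 145, 53, 61, 1358
Sorted deviations: 0, 17, 53, 61, 118, 145, 153, 239, 1358 → MAD = 118

118 ms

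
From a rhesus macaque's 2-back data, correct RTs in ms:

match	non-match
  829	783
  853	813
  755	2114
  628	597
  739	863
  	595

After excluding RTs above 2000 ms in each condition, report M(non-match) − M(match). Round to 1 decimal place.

non-match: exclude 2114
M(match) = 3804/5 = 760.800
M(non-match) = 3651/5 = 730.200
Difference = 730.200 − 760.800 = -30.600 ms

-30.6 ms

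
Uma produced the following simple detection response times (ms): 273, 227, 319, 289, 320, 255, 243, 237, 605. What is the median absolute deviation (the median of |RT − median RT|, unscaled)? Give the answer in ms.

Sorted: 227, 237, 243, 255, 273, 289, 319, 320, 605 → median = 273
|x − 273|: 0, 46, 46, 16, 47, 18, 30, 36, 332
Sorted deviations: 0, 16, 18, 30, 36, 46, 46, 47, 332 → MAD = 36

36 ms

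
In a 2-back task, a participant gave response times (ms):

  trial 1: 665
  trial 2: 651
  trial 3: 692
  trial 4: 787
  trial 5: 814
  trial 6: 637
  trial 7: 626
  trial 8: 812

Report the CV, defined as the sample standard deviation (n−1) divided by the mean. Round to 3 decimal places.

0.113

n = 8, Σ = 5684, M = 710.5000
Σ(x−M)² = 45362.000; s = √(45362.000/7) = 80.5002
CV = 80.5002 / 710.5000 = 0.11330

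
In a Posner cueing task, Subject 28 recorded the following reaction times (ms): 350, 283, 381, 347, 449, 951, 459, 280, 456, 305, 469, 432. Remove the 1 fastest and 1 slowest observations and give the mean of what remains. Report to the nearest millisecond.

393 ms

Sorted: 280, 283, 305, 347, 350, 381, 432, 449, 456, 459, 469, 951
Drop lowest 1 (280) and highest 1 (951)
Remaining (n=10): Σ = 3931, mean = 3931/10 = 393.100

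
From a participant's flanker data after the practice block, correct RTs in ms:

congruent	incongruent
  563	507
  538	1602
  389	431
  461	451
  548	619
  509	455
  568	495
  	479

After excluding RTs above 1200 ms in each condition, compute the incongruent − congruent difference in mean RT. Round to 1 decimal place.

incongruent: exclude 1602
M(congruent) = 3576/7 = 510.857
M(incongruent) = 3437/7 = 491.000
Difference = 491.000 − 510.857 = -19.857 ms

-19.9 ms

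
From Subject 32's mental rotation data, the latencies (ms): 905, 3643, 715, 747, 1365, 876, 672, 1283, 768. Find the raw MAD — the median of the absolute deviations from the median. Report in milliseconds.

161 ms

Sorted: 672, 715, 747, 768, 876, 905, 1283, 1365, 3643 → median = 876
|x − 876|: 29, 2767, 161, 129, 489, 0, 204, 407, 108
Sorted deviations: 0, 29, 108, 129, 161, 204, 407, 489, 2767 → MAD = 161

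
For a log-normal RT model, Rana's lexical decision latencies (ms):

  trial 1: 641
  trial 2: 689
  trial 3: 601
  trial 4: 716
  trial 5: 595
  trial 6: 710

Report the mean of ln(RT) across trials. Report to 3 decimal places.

ln(RT): 6.4630, 6.5352, 6.3986, 6.5737, 6.3886, 6.5653
Σ ln(RT) = 38.9244
Mean = 38.9244/6 = 6.48740

6.487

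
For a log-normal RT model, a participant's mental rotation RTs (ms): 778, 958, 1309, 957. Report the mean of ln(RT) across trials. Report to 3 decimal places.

ln(RT): 6.6567, 6.8648, 7.1770, 6.8638
Σ ln(RT) = 27.5624
Mean = 27.5624/4 = 6.89060

6.891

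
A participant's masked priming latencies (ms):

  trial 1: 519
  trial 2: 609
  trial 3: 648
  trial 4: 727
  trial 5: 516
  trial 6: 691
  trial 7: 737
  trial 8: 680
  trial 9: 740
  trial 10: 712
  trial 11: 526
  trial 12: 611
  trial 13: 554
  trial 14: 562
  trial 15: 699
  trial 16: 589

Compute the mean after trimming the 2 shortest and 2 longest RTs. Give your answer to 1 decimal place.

634.0 ms

Sorted: 516, 519, 526, 554, 562, 589, 609, 611, 648, 680, 691, 699, 712, 727, 737, 740
Drop lowest 2 (516, 519) and highest 2 (737, 740)
Remaining (n=12): Σ = 7608, mean = 7608/12 = 634.000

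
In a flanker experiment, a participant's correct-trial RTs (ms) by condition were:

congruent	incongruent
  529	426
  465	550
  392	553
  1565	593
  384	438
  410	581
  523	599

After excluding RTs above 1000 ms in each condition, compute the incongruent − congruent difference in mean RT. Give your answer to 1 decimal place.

83.8 ms

congruent: exclude 1565
M(congruent) = 2703/6 = 450.500
M(incongruent) = 3740/7 = 534.286
Difference = 534.286 − 450.500 = 83.786 ms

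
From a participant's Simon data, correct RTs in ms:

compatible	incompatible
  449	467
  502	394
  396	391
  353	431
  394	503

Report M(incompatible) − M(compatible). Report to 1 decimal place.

18.4 ms

M(compatible) = 2094/5 = 418.800
M(incompatible) = 2186/5 = 437.200
Difference = 437.200 − 418.800 = 18.400 ms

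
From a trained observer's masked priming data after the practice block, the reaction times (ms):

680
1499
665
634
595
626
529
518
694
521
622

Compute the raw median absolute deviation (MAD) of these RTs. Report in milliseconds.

Sorted: 518, 521, 529, 595, 622, 626, 634, 665, 680, 694, 1499 → median = 626
|x − 626|: 54, 873, 39, 8, 31, 0, 97, 108, 68, 105, 4
Sorted deviations: 0, 4, 8, 31, 39, 54, 68, 97, 105, 108, 873 → MAD = 54

54 ms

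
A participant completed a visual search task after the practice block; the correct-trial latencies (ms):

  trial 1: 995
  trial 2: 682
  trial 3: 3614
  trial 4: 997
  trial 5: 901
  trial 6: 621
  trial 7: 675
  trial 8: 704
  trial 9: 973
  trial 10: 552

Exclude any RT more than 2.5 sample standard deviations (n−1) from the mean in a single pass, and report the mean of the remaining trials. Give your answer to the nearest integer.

789 ms

n = 10, ΣRT = 10714, M = 1071.400
Σ(x−M)² = 7431290.40; s = √(7431290.40/9) = 908.680
Cutoffs: 1071.400 ± 2.5·908.680 → [-1200.3, 3343.1]
Outside: 3614 → excluded.
Retained (n=9): Σ = 7100, mean = 7100/9 = 788.889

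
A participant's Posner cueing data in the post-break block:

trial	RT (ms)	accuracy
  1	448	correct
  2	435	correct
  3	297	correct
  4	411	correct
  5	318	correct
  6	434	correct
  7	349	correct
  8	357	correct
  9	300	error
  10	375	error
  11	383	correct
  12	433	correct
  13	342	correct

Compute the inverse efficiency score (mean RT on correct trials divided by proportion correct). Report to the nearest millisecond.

452 ms

Correct trials (n=11): 448, 435, 297, 411, 318, 434, 349, 357, 383, 433, 342
Mean correct RT = 4207/11 = 382.4545 ms
Proportion correct = 11/13
IES = 382.4545 / (11/13) = 451.992 ms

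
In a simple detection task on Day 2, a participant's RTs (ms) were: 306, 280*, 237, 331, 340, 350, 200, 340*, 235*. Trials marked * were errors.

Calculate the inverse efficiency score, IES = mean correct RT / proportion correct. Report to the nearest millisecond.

Correct trials (n=6): 306, 237, 331, 340, 350, 200
Mean correct RT = 1764/6 = 294.0000 ms
Proportion correct = 6/9
IES = 294.0000 / (6/9) = 441.000 ms

441 ms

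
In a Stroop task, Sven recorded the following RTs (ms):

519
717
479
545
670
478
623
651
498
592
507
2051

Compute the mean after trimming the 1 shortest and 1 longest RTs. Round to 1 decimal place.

580.1 ms

Sorted: 478, 479, 498, 507, 519, 545, 592, 623, 651, 670, 717, 2051
Drop lowest 1 (478) and highest 1 (2051)
Remaining (n=10): Σ = 5801, mean = 5801/10 = 580.100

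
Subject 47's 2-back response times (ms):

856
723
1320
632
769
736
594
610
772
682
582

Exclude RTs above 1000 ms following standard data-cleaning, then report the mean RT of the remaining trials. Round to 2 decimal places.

Excluded: 1320
Retained (n=10): Σ = 6956
Mean = 6956/10 = 695.6000

695.60 ms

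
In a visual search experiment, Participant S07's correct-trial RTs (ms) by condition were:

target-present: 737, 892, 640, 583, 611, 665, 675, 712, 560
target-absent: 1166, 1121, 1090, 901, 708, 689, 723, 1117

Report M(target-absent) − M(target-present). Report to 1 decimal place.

M(target-present) = 6075/9 = 675.000
M(target-absent) = 7515/8 = 939.375
Difference = 939.375 − 675.000 = 264.375 ms

264.4 ms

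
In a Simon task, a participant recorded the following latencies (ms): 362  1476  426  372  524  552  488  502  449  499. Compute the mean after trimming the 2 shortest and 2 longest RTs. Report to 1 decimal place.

481.3 ms

Sorted: 362, 372, 426, 449, 488, 499, 502, 524, 552, 1476
Drop lowest 2 (362, 372) and highest 2 (552, 1476)
Remaining (n=6): Σ = 2888, mean = 2888/6 = 481.333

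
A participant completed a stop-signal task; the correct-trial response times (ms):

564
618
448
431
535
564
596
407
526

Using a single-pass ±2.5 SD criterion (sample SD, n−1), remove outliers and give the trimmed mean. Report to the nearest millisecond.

n = 9, ΣRT = 4689, M = 521.000
Σ(x−M)² = 45378.00; s = √(45378.00/8) = 75.314
Cutoffs: 521.000 ± 2.5·75.314 → [332.7, 709.3]
No RTs fall outside the cutoffs; all 9 retained. Mean = 4689/9 = 521.000

521 ms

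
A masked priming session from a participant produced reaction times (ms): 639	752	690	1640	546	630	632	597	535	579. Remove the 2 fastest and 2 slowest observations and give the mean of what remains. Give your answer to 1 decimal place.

Sorted: 535, 546, 579, 597, 630, 632, 639, 690, 752, 1640
Drop lowest 2 (535, 546) and highest 2 (752, 1640)
Remaining (n=6): Σ = 3767, mean = 3767/6 = 627.833

627.8 ms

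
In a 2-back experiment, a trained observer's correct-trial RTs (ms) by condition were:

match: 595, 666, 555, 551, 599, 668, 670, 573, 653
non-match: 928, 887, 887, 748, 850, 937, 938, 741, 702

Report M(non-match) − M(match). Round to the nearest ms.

M(match) = 5530/9 = 614.444
M(non-match) = 7618/9 = 846.444
Difference = 846.444 − 614.444 = 232.000 ms

232 ms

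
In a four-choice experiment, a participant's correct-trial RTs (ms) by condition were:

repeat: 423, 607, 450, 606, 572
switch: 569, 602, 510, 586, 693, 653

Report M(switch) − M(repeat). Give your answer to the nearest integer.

M(repeat) = 2658/5 = 531.600
M(switch) = 3613/6 = 602.167
Difference = 602.167 − 531.600 = 70.567 ms

71 ms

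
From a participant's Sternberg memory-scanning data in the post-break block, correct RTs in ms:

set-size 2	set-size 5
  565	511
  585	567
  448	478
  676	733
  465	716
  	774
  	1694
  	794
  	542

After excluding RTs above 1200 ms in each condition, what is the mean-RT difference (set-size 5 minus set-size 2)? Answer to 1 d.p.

set-size 5: exclude 1694
M(set-size 2) = 2739/5 = 547.800
M(set-size 5) = 5115/8 = 639.375
Difference = 639.375 − 547.800 = 91.575 ms

91.6 ms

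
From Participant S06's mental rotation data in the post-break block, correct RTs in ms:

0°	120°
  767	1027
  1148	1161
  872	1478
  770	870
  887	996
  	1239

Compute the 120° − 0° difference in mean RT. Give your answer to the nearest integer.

M(0°) = 4444/5 = 888.800
M(120°) = 6771/6 = 1128.500
Difference = 1128.500 − 888.800 = 239.700 ms

240 ms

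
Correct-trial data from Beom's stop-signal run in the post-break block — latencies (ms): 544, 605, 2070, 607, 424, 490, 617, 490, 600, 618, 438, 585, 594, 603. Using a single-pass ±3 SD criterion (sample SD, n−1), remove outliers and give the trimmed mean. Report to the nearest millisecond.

555 ms

n = 14, ΣRT = 9285, M = 663.214
Σ(x−M)² = 2190468.36; s = √(2190468.36/13) = 410.485
Cutoffs: 663.214 ± 3·410.485 → [-568.2, 1894.7]
Outside: 2070 → excluded.
Retained (n=13): Σ = 7215, mean = 7215/13 = 555.000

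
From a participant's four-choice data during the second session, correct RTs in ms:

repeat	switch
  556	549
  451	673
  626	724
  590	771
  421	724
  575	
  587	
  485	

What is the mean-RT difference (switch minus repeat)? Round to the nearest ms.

152 ms

M(repeat) = 4291/8 = 536.375
M(switch) = 3441/5 = 688.200
Difference = 688.200 − 536.375 = 151.825 ms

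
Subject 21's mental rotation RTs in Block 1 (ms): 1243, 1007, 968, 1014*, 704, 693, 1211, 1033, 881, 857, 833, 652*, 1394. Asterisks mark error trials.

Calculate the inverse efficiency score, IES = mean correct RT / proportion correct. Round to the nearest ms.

Correct trials (n=11): 1243, 1007, 968, 704, 693, 1211, 1033, 881, 857, 833, 1394
Mean correct RT = 10824/11 = 984.0000 ms
Proportion correct = 11/13
IES = 984.0000 / (11/13) = 1162.909 ms

1163 ms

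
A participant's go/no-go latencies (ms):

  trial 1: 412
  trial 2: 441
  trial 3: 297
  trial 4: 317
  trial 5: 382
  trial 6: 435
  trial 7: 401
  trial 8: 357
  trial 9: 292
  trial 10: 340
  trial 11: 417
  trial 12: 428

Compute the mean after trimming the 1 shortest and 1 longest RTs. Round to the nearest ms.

379 ms

Sorted: 292, 297, 317, 340, 357, 382, 401, 412, 417, 428, 435, 441
Drop lowest 1 (292) and highest 1 (441)
Remaining (n=10): Σ = 3786, mean = 3786/10 = 378.600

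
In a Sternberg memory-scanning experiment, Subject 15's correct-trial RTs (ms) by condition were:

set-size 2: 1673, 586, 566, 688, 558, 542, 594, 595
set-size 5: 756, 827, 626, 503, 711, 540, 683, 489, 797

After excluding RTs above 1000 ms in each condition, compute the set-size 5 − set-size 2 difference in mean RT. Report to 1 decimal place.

69.3 ms

set-size 2: exclude 1673
M(set-size 2) = 4129/7 = 589.857
M(set-size 5) = 5932/9 = 659.111
Difference = 659.111 − 589.857 = 69.254 ms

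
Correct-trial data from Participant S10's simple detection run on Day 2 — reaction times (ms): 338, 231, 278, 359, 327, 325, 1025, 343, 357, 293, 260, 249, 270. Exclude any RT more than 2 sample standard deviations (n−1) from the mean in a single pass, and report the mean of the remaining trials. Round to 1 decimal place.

n = 13, ΣRT = 4655, M = 358.077
Σ(x−M)² = 503548.92; s = √(503548.92/12) = 204.847
Cutoffs: 358.077 ± 2·204.847 → [-51.6, 767.8]
Outside: 1025 → excluded.
Retained (n=12): Σ = 3630, mean = 3630/12 = 302.500

302.5 ms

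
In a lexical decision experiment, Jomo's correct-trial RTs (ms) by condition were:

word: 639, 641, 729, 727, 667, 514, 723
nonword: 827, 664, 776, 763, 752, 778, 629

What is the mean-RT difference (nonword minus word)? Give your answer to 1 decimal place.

78.4 ms

M(word) = 4640/7 = 662.857
M(nonword) = 5189/7 = 741.286
Difference = 741.286 − 662.857 = 78.429 ms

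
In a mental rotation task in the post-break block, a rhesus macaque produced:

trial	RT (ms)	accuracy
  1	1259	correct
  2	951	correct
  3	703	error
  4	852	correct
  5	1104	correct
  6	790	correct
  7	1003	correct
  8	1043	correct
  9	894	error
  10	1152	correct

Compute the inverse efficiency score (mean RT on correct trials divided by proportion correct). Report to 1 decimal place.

1274.1 ms

Correct trials (n=8): 1259, 951, 852, 1104, 790, 1003, 1043, 1152
Mean correct RT = 8154/8 = 1019.2500 ms
Proportion correct = 8/10
IES = 1019.2500 / (8/10) = 1274.062 ms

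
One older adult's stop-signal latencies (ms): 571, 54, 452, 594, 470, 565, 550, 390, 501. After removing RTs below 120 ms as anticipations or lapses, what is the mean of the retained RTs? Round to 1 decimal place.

511.6 ms

Excluded: 54
Retained (n=8): Σ = 4093
Mean = 4093/8 = 511.6250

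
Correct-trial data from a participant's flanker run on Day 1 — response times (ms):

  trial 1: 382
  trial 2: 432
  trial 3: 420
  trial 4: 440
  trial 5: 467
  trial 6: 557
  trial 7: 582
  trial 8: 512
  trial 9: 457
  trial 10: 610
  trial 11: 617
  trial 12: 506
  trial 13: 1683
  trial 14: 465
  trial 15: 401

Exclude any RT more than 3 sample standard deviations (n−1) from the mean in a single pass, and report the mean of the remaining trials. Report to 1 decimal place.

n = 15, ΣRT = 8531, M = 568.733
Σ(x−M)² = 1407078.93; s = √(1407078.93/14) = 317.026
Cutoffs: 568.733 ± 3·317.026 → [-382.3, 1519.8]
Outside: 1683 → excluded.
Retained (n=14): Σ = 6848, mean = 6848/14 = 489.143

489.1 ms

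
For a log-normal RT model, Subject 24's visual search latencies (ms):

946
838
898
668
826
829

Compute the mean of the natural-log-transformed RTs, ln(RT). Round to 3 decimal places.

ln(RT): 6.8522, 6.7310, 6.8002, 6.5043, 6.7166, 6.7202
Σ ln(RT) = 40.3245
Mean = 40.3245/6 = 6.72076

6.721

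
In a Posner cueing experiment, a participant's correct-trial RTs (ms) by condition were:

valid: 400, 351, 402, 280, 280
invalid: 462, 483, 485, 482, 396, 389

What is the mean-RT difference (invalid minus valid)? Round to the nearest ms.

M(valid) = 1713/5 = 342.600
M(invalid) = 2697/6 = 449.500
Difference = 449.500 − 342.600 = 106.900 ms

107 ms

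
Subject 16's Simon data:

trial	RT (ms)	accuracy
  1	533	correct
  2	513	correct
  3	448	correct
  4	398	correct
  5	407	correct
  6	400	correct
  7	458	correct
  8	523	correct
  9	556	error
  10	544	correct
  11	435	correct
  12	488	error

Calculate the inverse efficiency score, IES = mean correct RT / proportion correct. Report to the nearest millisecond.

559 ms

Correct trials (n=10): 533, 513, 448, 398, 407, 400, 458, 523, 544, 435
Mean correct RT = 4659/10 = 465.9000 ms
Proportion correct = 10/12
IES = 465.9000 / (10/12) = 559.080 ms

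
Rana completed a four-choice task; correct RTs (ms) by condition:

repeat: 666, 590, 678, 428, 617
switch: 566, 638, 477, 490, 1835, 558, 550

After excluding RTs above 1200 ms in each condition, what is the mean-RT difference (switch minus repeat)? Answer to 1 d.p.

switch: exclude 1835
M(repeat) = 2979/5 = 595.800
M(switch) = 3279/6 = 546.500
Difference = 546.500 − 595.800 = -49.300 ms

-49.3 ms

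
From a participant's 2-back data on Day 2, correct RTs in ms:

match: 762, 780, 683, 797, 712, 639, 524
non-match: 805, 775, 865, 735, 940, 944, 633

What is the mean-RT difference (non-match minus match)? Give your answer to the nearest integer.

M(match) = 4897/7 = 699.571
M(non-match) = 5697/7 = 813.857
Difference = 813.857 − 699.571 = 114.286 ms

114 ms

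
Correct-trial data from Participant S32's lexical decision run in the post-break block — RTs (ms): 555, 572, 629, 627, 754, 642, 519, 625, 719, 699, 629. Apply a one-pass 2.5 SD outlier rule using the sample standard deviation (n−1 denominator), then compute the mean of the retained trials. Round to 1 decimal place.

633.6 ms

n = 11, ΣRT = 6970, M = 633.636
Σ(x−M)² = 49402.55; s = √(49402.55/10) = 70.287
Cutoffs: 633.636 ± 2.5·70.287 → [457.9, 809.4]
No RTs fall outside the cutoffs; all 11 retained. Mean = 6970/11 = 633.636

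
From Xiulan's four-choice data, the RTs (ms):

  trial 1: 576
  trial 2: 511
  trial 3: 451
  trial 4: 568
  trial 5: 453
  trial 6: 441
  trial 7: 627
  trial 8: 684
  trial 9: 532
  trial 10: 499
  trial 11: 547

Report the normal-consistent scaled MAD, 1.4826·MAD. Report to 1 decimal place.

65.2 ms

Sorted: 441, 451, 453, 499, 511, 532, 547, 568, 576, 627, 684 → median = 532
|x − 532| sorted: 0, 15, 21, 33, 36, 44, 79, 81, 91, 95, 152 → MAD = 44
Robust SD ≈ 1.4826 × 44 = 65.234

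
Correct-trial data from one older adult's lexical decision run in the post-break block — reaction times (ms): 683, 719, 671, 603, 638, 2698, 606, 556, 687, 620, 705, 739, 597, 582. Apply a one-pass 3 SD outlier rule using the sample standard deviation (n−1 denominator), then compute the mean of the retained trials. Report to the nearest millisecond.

n = 14, ΣRT = 11104, M = 793.143
Σ(x−M)² = 3947509.71; s = √(3947509.71/13) = 551.049
Cutoffs: 793.143 ± 3·551.049 → [-860.0, 2446.3]
Outside: 2698 → excluded.
Retained (n=13): Σ = 8406, mean = 8406/13 = 646.615

647 ms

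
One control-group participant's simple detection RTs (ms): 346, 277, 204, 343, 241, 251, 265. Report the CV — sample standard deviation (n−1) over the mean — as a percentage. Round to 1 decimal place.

n = 7, Σ = 1927, M = 275.2857
Σ(x−M)² = 16541.429; s = √(16541.429/6) = 52.5062
CV = 52.5062 / 275.2857 = 0.19073 = 19.073%

19.1%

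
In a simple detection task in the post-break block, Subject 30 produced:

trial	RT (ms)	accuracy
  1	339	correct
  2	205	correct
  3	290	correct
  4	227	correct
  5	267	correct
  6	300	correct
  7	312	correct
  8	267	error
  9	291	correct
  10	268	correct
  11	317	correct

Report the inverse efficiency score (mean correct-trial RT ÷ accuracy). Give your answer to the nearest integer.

Correct trials (n=10): 339, 205, 290, 227, 267, 300, 312, 291, 268, 317
Mean correct RT = 2816/10 = 281.6000 ms
Proportion correct = 10/11
IES = 281.6000 / (10/11) = 309.760 ms

310 ms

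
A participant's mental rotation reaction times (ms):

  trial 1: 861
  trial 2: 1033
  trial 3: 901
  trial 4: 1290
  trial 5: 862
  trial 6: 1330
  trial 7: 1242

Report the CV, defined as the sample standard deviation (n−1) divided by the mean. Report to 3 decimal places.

0.195

n = 7, Σ = 7519, M = 1074.1429
Σ(x−M)² = 262338.857; s = √(262338.857/6) = 209.1008
CV = 209.1008 / 1074.1429 = 0.19467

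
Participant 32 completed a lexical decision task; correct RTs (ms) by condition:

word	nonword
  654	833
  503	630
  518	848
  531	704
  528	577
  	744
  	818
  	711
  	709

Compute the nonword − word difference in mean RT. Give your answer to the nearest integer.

M(word) = 2734/5 = 546.800
M(nonword) = 6574/9 = 730.444
Difference = 730.444 − 546.800 = 183.644 ms

184 ms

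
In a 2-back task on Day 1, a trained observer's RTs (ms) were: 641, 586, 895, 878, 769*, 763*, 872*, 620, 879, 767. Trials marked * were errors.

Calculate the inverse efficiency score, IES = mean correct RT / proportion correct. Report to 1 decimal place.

1074.7 ms

Correct trials (n=7): 641, 586, 895, 878, 620, 879, 767
Mean correct RT = 5266/7 = 752.2857 ms
Proportion correct = 7/10
IES = 752.2857 / (7/10) = 1074.694 ms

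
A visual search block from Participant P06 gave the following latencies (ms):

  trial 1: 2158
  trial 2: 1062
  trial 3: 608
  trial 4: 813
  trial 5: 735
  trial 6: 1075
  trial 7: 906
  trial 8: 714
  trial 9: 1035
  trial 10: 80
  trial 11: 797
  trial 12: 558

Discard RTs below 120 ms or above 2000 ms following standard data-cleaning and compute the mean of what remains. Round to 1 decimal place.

Excluded: 80, 2158
Retained (n=10): Σ = 8303
Mean = 8303/10 = 830.3000

830.3 ms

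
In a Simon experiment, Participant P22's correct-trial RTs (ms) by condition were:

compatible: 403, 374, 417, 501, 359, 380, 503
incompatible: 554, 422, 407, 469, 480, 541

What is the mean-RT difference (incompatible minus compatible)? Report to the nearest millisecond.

M(compatible) = 2937/7 = 419.571
M(incompatible) = 2873/6 = 478.833
Difference = 478.833 − 419.571 = 59.262 ms

59 ms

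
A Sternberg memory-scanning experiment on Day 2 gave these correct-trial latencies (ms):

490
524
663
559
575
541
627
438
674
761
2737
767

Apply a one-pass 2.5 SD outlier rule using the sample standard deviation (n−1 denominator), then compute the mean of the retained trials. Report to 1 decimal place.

n = 12, ΣRT = 9356, M = 779.667
Σ(x−M)² = 4293298.67; s = √(4293298.67/11) = 624.740
Cutoffs: 779.667 ± 2.5·624.740 → [-782.2, 2341.5]
Outside: 2737 → excluded.
Retained (n=11): Σ = 6619, mean = 6619/11 = 601.727

601.7 ms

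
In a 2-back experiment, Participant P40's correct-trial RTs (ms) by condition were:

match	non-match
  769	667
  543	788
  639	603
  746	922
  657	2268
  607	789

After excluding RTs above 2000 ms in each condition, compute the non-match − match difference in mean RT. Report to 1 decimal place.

93.6 ms

non-match: exclude 2268
M(match) = 3961/6 = 660.167
M(non-match) = 3769/5 = 753.800
Difference = 753.800 − 660.167 = 93.633 ms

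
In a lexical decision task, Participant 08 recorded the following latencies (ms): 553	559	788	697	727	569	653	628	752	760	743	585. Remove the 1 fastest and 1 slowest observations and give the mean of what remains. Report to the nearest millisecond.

Sorted: 553, 559, 569, 585, 628, 653, 697, 727, 743, 752, 760, 788
Drop lowest 1 (553) and highest 1 (788)
Remaining (n=10): Σ = 6673, mean = 6673/10 = 667.300

667 ms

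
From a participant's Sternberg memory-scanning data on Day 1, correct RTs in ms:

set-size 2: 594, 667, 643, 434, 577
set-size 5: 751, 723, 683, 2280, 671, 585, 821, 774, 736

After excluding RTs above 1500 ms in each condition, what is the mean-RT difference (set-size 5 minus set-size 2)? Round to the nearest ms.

135 ms

set-size 5: exclude 2280
M(set-size 2) = 2915/5 = 583.000
M(set-size 5) = 5744/8 = 718.000
Difference = 718.000 − 583.000 = 135.000 ms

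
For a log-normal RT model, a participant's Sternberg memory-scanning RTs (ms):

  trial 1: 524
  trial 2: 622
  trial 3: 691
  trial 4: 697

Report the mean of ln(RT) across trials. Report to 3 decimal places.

ln(RT): 6.2615, 6.4329, 6.5381, 6.5468
Σ ln(RT) = 25.7794
Mean = 25.7794/4 = 6.44484

6.445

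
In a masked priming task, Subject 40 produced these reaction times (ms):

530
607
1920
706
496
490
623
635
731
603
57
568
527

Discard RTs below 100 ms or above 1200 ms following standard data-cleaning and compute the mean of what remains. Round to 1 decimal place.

592.4 ms

Excluded: 57, 1920
Retained (n=11): Σ = 6516
Mean = 6516/11 = 592.3636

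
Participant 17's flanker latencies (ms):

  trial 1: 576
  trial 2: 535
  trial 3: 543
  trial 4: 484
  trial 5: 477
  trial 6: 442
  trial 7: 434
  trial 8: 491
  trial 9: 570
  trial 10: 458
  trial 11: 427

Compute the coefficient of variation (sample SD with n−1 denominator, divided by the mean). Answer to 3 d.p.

n = 11, Σ = 5437, M = 494.2727
Σ(x−M)² = 29068.182; s = √(29068.182/10) = 53.9149
CV = 53.9149 / 494.2727 = 0.10908

0.109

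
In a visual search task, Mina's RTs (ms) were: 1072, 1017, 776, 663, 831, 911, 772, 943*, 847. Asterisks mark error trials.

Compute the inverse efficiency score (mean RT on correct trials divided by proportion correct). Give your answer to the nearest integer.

969 ms

Correct trials (n=8): 1072, 1017, 776, 663, 831, 911, 772, 847
Mean correct RT = 6889/8 = 861.1250 ms
Proportion correct = 8/9
IES = 861.1250 / (8/9) = 968.766 ms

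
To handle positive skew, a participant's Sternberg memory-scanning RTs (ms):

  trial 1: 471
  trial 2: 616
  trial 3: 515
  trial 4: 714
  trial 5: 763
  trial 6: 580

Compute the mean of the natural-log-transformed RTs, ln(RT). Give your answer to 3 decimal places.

ln(RT): 6.1549, 6.4232, 6.2442, 6.5709, 6.6373, 6.3630
Σ ln(RT) = 38.3934
Mean = 38.3934/6 = 6.39891

6.399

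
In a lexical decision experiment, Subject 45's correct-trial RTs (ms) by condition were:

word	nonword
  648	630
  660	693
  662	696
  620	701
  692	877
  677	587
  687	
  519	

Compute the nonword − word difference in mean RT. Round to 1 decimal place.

M(word) = 5165/8 = 645.625
M(nonword) = 4184/6 = 697.333
Difference = 697.333 − 645.625 = 51.708 ms

51.7 ms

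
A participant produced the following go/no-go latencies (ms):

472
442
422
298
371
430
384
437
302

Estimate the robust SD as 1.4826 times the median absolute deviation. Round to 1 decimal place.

56.3 ms

Sorted: 298, 302, 371, 384, 422, 430, 437, 442, 472 → median = 422
|x − 422| sorted: 0, 8, 15, 20, 38, 50, 51, 120, 124 → MAD = 38
Robust SD ≈ 1.4826 × 38 = 56.339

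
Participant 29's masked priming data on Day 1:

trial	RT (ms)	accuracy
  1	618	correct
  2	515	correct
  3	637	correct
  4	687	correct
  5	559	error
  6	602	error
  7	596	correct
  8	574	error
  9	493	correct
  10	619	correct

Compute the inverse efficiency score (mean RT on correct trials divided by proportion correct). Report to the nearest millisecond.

850 ms

Correct trials (n=7): 618, 515, 637, 687, 596, 493, 619
Mean correct RT = 4165/7 = 595.0000 ms
Proportion correct = 7/10
IES = 595.0000 / (7/10) = 850.000 ms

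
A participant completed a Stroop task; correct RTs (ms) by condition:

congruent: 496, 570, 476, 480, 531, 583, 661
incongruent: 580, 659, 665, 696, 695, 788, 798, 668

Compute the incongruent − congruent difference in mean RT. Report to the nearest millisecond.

M(congruent) = 3797/7 = 542.429
M(incongruent) = 5549/8 = 693.625
Difference = 693.625 − 542.429 = 151.196 ms

151 ms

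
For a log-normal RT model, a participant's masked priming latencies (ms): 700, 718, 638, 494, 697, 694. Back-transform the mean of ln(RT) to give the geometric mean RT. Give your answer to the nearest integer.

652 ms

ln(RT): 6.5511, 6.5765, 6.4583, 6.2025, 6.5468, 6.5425
Mean ln(RT) = 38.8777/6 = 6.47961
Geometric mean = exp(6.47961) = 651.72 ms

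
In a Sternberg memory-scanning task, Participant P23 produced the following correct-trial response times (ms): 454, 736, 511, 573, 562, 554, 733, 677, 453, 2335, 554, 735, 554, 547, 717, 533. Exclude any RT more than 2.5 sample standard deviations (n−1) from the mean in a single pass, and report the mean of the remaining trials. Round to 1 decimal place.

592.9 ms

n = 16, ΣRT = 11228, M = 701.750
Σ(x−M)² = 2985269.00; s = √(2985269.00/15) = 446.114
Cutoffs: 701.750 ± 2.5·446.114 → [-413.5, 1817.0]
Outside: 2335 → excluded.
Retained (n=15): Σ = 8893, mean = 8893/15 = 592.867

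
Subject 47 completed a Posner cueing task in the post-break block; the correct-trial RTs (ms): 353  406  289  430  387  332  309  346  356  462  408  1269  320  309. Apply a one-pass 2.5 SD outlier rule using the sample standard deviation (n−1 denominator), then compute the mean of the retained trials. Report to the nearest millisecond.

n = 14, ΣRT = 5976, M = 426.857
Σ(x−M)² = 797043.71; s = √(797043.71/13) = 247.611
Cutoffs: 426.857 ± 2.5·247.611 → [-192.2, 1045.9]
Outside: 1269 → excluded.
Retained (n=13): Σ = 4707, mean = 4707/13 = 362.077

362 ms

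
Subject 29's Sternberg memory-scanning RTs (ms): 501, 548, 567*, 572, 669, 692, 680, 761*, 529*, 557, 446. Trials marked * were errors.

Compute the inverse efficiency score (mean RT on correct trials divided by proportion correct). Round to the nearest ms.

Correct trials (n=8): 501, 548, 572, 669, 692, 680, 557, 446
Mean correct RT = 4665/8 = 583.1250 ms
Proportion correct = 8/11
IES = 583.1250 / (8/11) = 801.797 ms

802 ms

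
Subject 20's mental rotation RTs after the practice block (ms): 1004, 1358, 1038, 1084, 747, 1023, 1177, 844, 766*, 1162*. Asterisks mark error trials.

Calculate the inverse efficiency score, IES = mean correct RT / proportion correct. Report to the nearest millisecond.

Correct trials (n=8): 1004, 1358, 1038, 1084, 747, 1023, 1177, 844
Mean correct RT = 8275/8 = 1034.3750 ms
Proportion correct = 8/10
IES = 1034.3750 / (8/10) = 1292.969 ms

1293 ms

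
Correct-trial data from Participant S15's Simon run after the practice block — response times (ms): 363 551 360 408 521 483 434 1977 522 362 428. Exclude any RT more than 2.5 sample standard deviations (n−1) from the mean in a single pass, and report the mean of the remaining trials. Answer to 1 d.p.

n = 11, ΣRT = 6409, M = 582.636
Σ(x−M)² = 2185644.55; s = √(2185644.55/10) = 467.509
Cutoffs: 582.636 ± 2.5·467.509 → [-586.1, 1751.4]
Outside: 1977 → excluded.
Retained (n=10): Σ = 4432, mean = 4432/10 = 443.200

443.2 ms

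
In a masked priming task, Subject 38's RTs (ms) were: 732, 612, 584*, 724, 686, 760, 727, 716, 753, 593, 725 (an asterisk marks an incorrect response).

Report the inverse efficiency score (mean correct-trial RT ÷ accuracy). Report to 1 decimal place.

773.1 ms

Correct trials (n=10): 732, 612, 724, 686, 760, 727, 716, 753, 593, 725
Mean correct RT = 7028/10 = 702.8000 ms
Proportion correct = 10/11
IES = 702.8000 / (10/11) = 773.080 ms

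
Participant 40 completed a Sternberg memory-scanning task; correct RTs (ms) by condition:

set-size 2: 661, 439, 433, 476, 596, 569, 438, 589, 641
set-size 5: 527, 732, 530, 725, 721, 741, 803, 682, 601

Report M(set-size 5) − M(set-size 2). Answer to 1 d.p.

135.6 ms

M(set-size 2) = 4842/9 = 538.000
M(set-size 5) = 6062/9 = 673.556
Difference = 673.556 − 538.000 = 135.556 ms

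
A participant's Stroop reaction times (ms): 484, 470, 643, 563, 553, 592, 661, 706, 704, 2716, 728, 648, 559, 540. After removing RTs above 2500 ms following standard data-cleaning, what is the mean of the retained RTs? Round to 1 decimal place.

603.9 ms

Excluded: 2716
Retained (n=13): Σ = 7851
Mean = 7851/13 = 603.9231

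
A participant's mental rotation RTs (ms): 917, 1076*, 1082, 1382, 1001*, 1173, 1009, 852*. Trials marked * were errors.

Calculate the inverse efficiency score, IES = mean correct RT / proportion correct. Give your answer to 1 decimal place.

Correct trials (n=5): 917, 1082, 1382, 1173, 1009
Mean correct RT = 5563/5 = 1112.6000 ms
Proportion correct = 5/8
IES = 1112.6000 / (5/8) = 1780.160 ms

1780.2 ms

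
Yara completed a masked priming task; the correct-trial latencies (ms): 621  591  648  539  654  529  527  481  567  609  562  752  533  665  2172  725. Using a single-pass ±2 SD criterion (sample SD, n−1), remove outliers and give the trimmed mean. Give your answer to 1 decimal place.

n = 16, ΣRT = 11175, M = 698.438
Σ(x−M)² = 2400195.94; s = √(2400195.94/15) = 400.016
Cutoffs: 698.438 ± 2·400.016 → [-101.6, 1498.5]
Outside: 2172 → excluded.
Retained (n=15): Σ = 9003, mean = 9003/15 = 600.200

600.2 ms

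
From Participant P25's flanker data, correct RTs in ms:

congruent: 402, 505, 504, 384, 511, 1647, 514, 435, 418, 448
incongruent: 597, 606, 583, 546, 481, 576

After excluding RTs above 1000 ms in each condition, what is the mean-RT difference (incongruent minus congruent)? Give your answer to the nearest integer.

107 ms

congruent: exclude 1647
M(congruent) = 4121/9 = 457.889
M(incongruent) = 3389/6 = 564.833
Difference = 564.833 − 457.889 = 106.944 ms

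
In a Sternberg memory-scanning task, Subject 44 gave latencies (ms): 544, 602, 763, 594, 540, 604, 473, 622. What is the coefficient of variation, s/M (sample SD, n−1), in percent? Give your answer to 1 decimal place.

n = 8, Σ = 4742, M = 592.7500
Σ(x−M)² = 49553.500; s = √(49553.500/7) = 84.1372
CV = 84.1372 / 592.7500 = 0.14194 = 14.194%

14.2%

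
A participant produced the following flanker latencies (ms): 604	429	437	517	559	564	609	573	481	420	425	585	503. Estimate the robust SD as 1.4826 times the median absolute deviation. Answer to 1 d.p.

Sorted: 420, 425, 429, 437, 481, 503, 517, 559, 564, 573, 585, 604, 609 → median = 517
|x − 517| sorted: 0, 14, 36, 42, 47, 56, 68, 80, 87, 88, 92, 92, 97 → MAD = 68
Robust SD ≈ 1.4826 × 68 = 100.817

100.8 ms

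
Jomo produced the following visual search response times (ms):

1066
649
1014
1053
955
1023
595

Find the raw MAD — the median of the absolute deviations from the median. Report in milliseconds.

Sorted: 595, 649, 955, 1014, 1023, 1053, 1066 → median = 1014
|x − 1014|: 52, 365, 0, 39, 59, 9, 419
Sorted deviations: 0, 9, 39, 52, 59, 365, 419 → MAD = 52

52 ms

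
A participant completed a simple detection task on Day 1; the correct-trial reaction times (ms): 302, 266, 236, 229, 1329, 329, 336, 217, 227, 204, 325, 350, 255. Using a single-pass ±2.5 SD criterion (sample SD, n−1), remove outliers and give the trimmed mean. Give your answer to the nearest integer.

n = 13, ΣRT = 4605, M = 354.231
Σ(x−M)² = 1059626.31; s = √(1059626.31/12) = 297.157
Cutoffs: 354.231 ± 2.5·297.157 → [-388.7, 1097.1]
Outside: 1329 → excluded.
Retained (n=12): Σ = 3276, mean = 3276/12 = 273.000

273 ms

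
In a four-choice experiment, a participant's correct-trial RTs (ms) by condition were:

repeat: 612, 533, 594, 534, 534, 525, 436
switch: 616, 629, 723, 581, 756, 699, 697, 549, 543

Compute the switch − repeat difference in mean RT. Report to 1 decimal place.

105.4 ms

M(repeat) = 3768/7 = 538.286
M(switch) = 5793/9 = 643.667
Difference = 643.667 − 538.286 = 105.381 ms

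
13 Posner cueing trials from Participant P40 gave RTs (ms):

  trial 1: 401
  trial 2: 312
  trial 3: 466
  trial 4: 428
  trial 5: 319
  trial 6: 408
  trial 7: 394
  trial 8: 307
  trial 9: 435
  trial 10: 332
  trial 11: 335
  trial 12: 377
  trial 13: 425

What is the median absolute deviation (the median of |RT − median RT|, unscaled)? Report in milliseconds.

41 ms

Sorted: 307, 312, 319, 332, 335, 377, 394, 401, 408, 425, 428, 435, 466 → median = 394
|x − 394|: 7, 82, 72, 34, 75, 14, 0, 87, 41, 62, 59, 17, 31
Sorted deviations: 0, 7, 14, 17, 31, 34, 41, 59, 62, 72, 75, 82, 87 → MAD = 41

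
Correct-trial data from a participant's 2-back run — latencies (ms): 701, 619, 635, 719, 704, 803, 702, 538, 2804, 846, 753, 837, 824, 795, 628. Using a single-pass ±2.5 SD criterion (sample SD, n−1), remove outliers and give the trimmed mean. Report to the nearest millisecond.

722 ms

n = 15, ΣRT = 12908, M = 860.533
Σ(x−M)² = 4160751.73; s = √(4160751.73/14) = 545.157
Cutoffs: 860.533 ± 2.5·545.157 → [-502.4, 2223.4]
Outside: 2804 → excluded.
Retained (n=14): Σ = 10104, mean = 10104/14 = 721.714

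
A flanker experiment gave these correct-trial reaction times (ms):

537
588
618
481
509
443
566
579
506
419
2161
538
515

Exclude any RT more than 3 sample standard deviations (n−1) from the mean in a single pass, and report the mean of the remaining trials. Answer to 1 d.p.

n = 13, ΣRT = 8460, M = 650.769
Σ(x−M)² = 2509004.31; s = √(2509004.31/12) = 457.257
Cutoffs: 650.769 ± 3·457.257 → [-721.0, 2022.5]
Outside: 2161 → excluded.
Retained (n=12): Σ = 6299, mean = 6299/12 = 524.917

524.9 ms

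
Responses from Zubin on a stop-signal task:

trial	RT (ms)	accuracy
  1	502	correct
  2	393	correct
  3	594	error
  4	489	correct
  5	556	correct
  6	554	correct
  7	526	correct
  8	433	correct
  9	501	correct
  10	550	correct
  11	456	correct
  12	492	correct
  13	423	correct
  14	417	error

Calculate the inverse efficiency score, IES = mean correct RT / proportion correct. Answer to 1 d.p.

Correct trials (n=12): 502, 393, 489, 556, 554, 526, 433, 501, 550, 456, 492, 423
Mean correct RT = 5875/12 = 489.5833 ms
Proportion correct = 12/14
IES = 489.5833 / (12/14) = 571.181 ms

571.2 ms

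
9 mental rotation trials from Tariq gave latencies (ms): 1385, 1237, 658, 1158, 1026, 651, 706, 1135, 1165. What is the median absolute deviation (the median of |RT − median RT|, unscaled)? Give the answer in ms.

109 ms

Sorted: 651, 658, 706, 1026, 1135, 1158, 1165, 1237, 1385 → median = 1135
|x − 1135|: 250, 102, 477, 23, 109, 484, 429, 0, 30
Sorted deviations: 0, 23, 30, 102, 109, 250, 429, 477, 484 → MAD = 109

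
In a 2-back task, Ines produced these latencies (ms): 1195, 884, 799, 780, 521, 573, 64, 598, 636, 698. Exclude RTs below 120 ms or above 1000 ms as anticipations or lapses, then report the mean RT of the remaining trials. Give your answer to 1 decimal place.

686.1 ms

Excluded: 64, 1195
Retained (n=8): Σ = 5489
Mean = 5489/8 = 686.1250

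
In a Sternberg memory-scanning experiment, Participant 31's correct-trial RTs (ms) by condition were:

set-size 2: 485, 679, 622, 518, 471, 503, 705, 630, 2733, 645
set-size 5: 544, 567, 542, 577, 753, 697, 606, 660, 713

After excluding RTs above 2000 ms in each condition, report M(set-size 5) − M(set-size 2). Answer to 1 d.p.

set-size 2: exclude 2733
M(set-size 2) = 5258/9 = 584.222
M(set-size 5) = 5659/9 = 628.778
Difference = 628.778 − 584.222 = 44.556 ms

44.6 ms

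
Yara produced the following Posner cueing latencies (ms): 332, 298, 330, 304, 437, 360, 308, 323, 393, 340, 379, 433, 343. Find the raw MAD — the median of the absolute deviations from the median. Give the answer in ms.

32 ms

Sorted: 298, 304, 308, 323, 330, 332, 340, 343, 360, 379, 393, 433, 437 → median = 340
|x − 340|: 8, 42, 10, 36, 97, 20, 32, 17, 53, 0, 39, 93, 3
Sorted deviations: 0, 3, 8, 10, 17, 20, 32, 36, 39, 42, 53, 93, 97 → MAD = 32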